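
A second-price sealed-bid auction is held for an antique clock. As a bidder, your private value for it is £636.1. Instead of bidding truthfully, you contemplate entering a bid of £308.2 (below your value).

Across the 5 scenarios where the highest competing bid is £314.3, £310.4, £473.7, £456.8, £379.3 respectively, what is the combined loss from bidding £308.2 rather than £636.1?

£1246

The deviation costs you only when the competing bid falls strictly between £308.2 and £636.1; elsewhere both bids give the same outcome.
£314.3: truthful payoff £321.8, deviation payoff £0 → loss £321.8.
£310.4: truthful payoff £325.7, deviation payoff £0 → loss £325.7.
£473.7: truthful payoff £162.4, deviation payoff £0 → loss £162.4.
£456.8: truthful payoff £179.3, deviation payoff £0 → loss £179.3.
£379.3: truthful payoff £256.8, deviation payoff £0 → loss £256.8.
Total loss = £321.8 + £325.7 + £162.4 + £179.3 + £256.8 = £1246.
Truthful bidding weakly dominates here: raising your bid can only win items priced above your value, and lowering it can only forfeit items priced below.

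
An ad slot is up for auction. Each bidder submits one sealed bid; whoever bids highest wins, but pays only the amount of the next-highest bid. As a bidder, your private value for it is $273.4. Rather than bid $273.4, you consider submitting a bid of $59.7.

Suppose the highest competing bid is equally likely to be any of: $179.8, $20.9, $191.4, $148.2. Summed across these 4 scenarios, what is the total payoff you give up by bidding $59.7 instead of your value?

$300.8

The deviation costs you only when the competing bid falls strictly between $59.7 and $273.4; elsewhere both bids give the same outcome.
$179.8: truthful payoff $93.6, deviation payoff $0 → loss $93.6.
$20.9: outcomes coincide → loss $0.
$191.4: truthful payoff $82, deviation payoff $0 → loss $82.
$148.2: truthful payoff $125.2, deviation payoff $0 → loss $125.2.
Total loss = $93.6 + $82 + $125.2 = $300.8.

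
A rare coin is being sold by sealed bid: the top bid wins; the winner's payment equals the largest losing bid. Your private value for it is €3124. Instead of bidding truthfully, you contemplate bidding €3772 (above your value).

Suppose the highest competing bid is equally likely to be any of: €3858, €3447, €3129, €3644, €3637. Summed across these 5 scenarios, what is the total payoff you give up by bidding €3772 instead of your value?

The deviation costs you only when the competing bid falls strictly between €3124 and €3772; elsewhere both bids give the same outcome.
€3858: outcomes coincide → loss €0.
€3447: truthful payoff €0, deviation payoff −€323 → loss €323.
€3129: truthful payoff €0, deviation payoff −€5 → loss €5.
€3644: truthful payoff €0, deviation payoff −€520 → loss €520.
€3637: truthful payoff €0, deviation payoff −€513 → loss €513.
Total loss = €323 + €5 + €520 + €513 = €1361.
In a second-price auction your bid sets only whether you win, not what you pay, so bidding your true value is weakly dominant.

€1361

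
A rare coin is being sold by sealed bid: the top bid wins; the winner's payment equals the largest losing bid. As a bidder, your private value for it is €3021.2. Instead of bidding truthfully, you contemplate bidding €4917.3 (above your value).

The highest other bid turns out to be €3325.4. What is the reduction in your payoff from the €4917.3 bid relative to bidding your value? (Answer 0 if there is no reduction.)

Bidding your value €3021.2: you lose (since €3021.2 < €3325.4). Payoff €0.
Bidding €4917.3: you win and pay €3325.4. Payoff €3021.2 − €3325.4 = −€304.2.
The competing bid €3325.4 lies between your value and your inflated bid, so overbidding wins an item priced above your value.
Loss from deviating = €0 − (−€304.2) = €304.2.

€304.2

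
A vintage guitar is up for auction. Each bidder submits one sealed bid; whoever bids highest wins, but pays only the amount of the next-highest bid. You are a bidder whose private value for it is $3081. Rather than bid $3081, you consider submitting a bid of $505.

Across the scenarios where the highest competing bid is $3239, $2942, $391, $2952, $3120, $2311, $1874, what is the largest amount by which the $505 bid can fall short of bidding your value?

$3239: same outcome either way → loss $0.
$2942: truthful gives $139, deviation gives $0 → loss $139.
$391: same outcome either way → loss $0.
$2952: truthful gives $129, deviation gives $0 → loss $129.
$3120: same outcome either way → loss $0.
$2311: truthful gives $770, deviation gives $0 → loss $770.
$1874: truthful gives $1207, deviation gives $0 → loss $1207.
Maximum loss: $1207.

$1207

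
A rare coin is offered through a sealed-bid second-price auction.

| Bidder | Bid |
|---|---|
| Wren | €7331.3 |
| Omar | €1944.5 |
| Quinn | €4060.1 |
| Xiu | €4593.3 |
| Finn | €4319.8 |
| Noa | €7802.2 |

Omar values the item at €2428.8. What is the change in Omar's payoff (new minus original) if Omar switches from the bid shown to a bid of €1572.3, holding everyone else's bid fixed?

The highest bid among the other bidders is €7802.2; Omar's bid doesn't change that.
Original bid €1944.5: Omar is not highest (top rival bid is €7802.2); payoff €0.
Alternative bid €1572.3: Omar is not highest (top rival bid is €7802.2); payoff €0.
Change in payoff = €0 − (€0) = €0.

€0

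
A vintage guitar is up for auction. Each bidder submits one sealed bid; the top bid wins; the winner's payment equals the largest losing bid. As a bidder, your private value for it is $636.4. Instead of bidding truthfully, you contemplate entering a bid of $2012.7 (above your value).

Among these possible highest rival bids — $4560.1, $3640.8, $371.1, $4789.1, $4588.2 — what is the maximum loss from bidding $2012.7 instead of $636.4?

$0

$4560.1: same outcome either way → loss $0.
$3640.8: same outcome either way → loss $0.
$371.1: same outcome either way → loss $0.
$4789.1: same outcome either way → loss $0.
$4588.2: same outcome either way → loss $0.
Maximum loss: $0.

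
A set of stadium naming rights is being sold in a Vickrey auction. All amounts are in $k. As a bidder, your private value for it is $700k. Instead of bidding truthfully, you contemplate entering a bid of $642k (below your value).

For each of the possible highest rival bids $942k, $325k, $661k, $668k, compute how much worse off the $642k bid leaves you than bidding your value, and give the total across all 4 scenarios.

The deviation costs you only when the competing bid falls strictly between $642k and $700k; elsewhere both bids give the same outcome.
$942k: outcomes coincide → loss $0k.
$325k: outcomes coincide → loss $0k.
$661k: truthful payoff $39k, deviation payoff $0k → loss $39k.
$668k: truthful payoff $32k, deviation payoff $0k → loss $32k.
Total loss = $39k + $32k = $71k.
In a second-price auction your bid sets only whether you win, not what you pay, so bidding your true value is weakly dominant.

$71k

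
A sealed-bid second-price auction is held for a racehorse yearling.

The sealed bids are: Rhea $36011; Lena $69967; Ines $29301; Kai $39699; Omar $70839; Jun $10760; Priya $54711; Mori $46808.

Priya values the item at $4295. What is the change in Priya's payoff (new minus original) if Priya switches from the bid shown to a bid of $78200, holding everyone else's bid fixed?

The highest bid among the other bidders is $70839; Priya's bid doesn't change that.
Original bid $54711: Priya is not highest (top rival bid is $70839); payoff $0.
Alternative bid $78200: Priya is highest, pays the top rival bid $70839; payoff $4295 − $70839 = −$66544.
Change in payoff = −$66544 − ($0) = −$66544.

−$66544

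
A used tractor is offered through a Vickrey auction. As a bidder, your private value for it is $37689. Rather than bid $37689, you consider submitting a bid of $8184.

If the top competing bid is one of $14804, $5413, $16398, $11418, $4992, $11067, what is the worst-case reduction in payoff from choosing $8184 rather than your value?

$26622

$14804: truthful gives $22885, deviation gives $0 → loss $22885.
$5413: same outcome either way → loss $0.
$16398: truthful gives $21291, deviation gives $0 → loss $21291.
$11418: truthful gives $26271, deviation gives $0 → loss $26271.
$4992: same outcome either way → loss $0.
$11067: truthful gives $26622, deviation gives $0 → loss $26622.
Maximum loss: $26622.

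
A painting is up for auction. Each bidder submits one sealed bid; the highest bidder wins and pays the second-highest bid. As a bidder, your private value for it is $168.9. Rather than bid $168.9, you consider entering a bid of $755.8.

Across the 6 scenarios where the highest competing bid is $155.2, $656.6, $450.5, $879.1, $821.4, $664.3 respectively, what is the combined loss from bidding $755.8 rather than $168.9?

$1264.7

The deviation costs you only when the competing bid falls strictly between $168.9 and $755.8; elsewhere both bids give the same outcome.
$155.2: outcomes coincide → loss $0.
$656.6: truthful payoff $0, deviation payoff −$487.7 → loss $487.7.
$450.5: truthful payoff $0, deviation payoff −$281.6 → loss $281.6.
$879.1: outcomes coincide → loss $0.
$821.4: outcomes coincide → loss $0.
$664.3: truthful payoff $0, deviation payoff −$495.4 → loss $495.4.
Total loss = $487.7 + $281.6 + $495.4 = $1264.7.
Because the price is fixed by the runner-up's bid, deviating from your value can only change a good outcome into a bad one — never the reverse.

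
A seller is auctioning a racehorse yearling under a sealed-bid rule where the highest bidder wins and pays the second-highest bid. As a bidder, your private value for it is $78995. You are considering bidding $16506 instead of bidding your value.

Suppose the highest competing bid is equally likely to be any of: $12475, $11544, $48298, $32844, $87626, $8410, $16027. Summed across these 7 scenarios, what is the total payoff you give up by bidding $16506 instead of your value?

The deviation costs you only when the competing bid falls strictly between $16506 and $78995; elsewhere both bids give the same outcome.
$12475: outcomes coincide → loss $0.
$11544: outcomes coincide → loss $0.
$48298: truthful payoff $30697, deviation payoff $0 → loss $30697.
$32844: truthful payoff $46151, deviation payoff $0 → loss $46151.
$87626: outcomes coincide → loss $0.
$8410: outcomes coincide → loss $0.
$16027: outcomes coincide → loss $0.
Total loss = $30697 + $46151 = $76848.

$76848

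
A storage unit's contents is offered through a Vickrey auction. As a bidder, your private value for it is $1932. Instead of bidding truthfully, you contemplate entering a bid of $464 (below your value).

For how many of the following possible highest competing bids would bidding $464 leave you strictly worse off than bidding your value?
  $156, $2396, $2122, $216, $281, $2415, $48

The deviation hurts exactly when the highest competing bid lies strictly between $464 and $1932 — underbidding then forfeits a profitable win.
$156: below both → same outcome either way.
$2396: above both → same outcome either way.
$2122: above both → same outcome either way.
$216: below both → same outcome either way.
$281: below both → same outcome either way.
$2415: above both → same outcome either way.
$48: below both → same outcome either way.
Count: 0.

0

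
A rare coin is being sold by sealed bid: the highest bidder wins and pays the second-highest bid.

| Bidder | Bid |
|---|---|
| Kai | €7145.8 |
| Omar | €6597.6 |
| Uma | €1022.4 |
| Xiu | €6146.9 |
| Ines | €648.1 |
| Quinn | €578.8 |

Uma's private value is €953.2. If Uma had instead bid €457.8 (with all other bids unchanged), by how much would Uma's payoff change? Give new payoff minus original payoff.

The highest bid among the other bidders is €7145.8; Uma's bid doesn't change that.
Original bid €1022.4: Uma is not highest (top rival bid is €7145.8); payoff €0.
Alternative bid €457.8: Uma is not highest (top rival bid is €7145.8); payoff €0.
Change in payoff = €0 − (€0) = €0.

€0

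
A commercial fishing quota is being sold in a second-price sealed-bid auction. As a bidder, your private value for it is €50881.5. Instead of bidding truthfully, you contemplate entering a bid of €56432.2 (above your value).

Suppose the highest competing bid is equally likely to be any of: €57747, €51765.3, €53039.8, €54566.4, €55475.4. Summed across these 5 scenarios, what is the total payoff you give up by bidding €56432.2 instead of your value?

€11320.9

The deviation costs you only when the competing bid falls strictly between €50881.5 and €56432.2; elsewhere both bids give the same outcome.
€57747: outcomes coincide → loss €0.
€51765.3: truthful payoff €0, deviation payoff −€883.8 → loss €883.8.
€53039.8: truthful payoff €0, deviation payoff −€2158.3 → loss €2158.3.
€54566.4: truthful payoff €0, deviation payoff −€3684.9 → loss €3684.9.
€55475.4: truthful payoff €0, deviation payoff −€4593.9 → loss €4593.9.
Total loss = €883.8 + €2158.3 + €3684.9 + €4593.9 = €11320.9.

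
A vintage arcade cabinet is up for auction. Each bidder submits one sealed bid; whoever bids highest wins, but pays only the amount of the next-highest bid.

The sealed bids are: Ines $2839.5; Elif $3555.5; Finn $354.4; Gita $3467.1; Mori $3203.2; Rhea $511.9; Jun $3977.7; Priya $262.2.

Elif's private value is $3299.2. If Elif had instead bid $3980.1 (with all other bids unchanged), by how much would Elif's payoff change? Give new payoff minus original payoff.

The highest bid among the other bidders is $3977.7; Elif's bid doesn't change that.
Original bid $3555.5: Elif is not highest (top rival bid is $3977.7); payoff $0.
Alternative bid $3980.1: Elif is highest, pays the top rival bid $3977.7; payoff $3299.2 − $3977.7 = −$678.5.
Change in payoff = −$678.5 − ($0) = −$678.5.

−$678.5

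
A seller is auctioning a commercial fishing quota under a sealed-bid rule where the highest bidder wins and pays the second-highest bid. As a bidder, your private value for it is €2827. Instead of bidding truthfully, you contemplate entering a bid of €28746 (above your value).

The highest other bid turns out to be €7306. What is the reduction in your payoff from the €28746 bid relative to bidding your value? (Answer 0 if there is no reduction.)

Bidding your value €2827: you lose (since €2827 < €7306). Payoff €0.
Bidding €28746: you win and pay €7306. Payoff €2827 − €7306 = −€4479.
The competing bid €7306 lies between your value and your inflated bid, so overbidding wins an item priced above your value.
Loss from deviating = €0 − (−€4479) = €4479.
Because the price is fixed by the runner-up's bid, deviating from your value can only change a good outcome into a bad one — never the reverse.

€4479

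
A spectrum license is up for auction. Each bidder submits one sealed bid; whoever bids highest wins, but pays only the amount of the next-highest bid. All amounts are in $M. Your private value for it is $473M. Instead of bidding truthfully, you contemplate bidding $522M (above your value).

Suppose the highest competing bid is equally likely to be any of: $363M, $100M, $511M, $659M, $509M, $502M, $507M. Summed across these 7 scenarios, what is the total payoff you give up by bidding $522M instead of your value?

$137M

The deviation costs you only when the competing bid falls strictly between $473M and $522M; elsewhere both bids give the same outcome.
$363M: outcomes coincide → loss $0M.
$100M: outcomes coincide → loss $0M.
$511M: truthful payoff $0M, deviation payoff −$38M → loss $38M.
$659M: outcomes coincide → loss $0M.
$509M: truthful payoff $0M, deviation payoff −$36M → loss $36M.
$502M: truthful payoff $0M, deviation payoff −$29M → loss $29M.
$507M: truthful payoff $0M, deviation payoff −$34M → loss $34M.
Total loss = $38M + $36M + $29M + $34M = $137M.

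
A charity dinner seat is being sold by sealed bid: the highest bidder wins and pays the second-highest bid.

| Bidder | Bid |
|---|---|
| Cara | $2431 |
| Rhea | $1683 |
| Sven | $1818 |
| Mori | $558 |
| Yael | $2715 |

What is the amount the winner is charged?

$2431

Highest bid: Yael at $2715, so Yael wins.
Second-highest bid: Cara at $2431 — that is the price the winner pays.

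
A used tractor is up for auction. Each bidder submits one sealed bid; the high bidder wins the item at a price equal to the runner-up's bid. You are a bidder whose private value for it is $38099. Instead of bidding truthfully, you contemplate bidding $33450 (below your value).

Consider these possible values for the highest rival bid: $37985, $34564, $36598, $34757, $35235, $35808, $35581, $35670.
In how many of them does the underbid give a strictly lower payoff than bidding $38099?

8

The deviation hurts exactly when the highest competing bid lies strictly between $33450 and $38099 — underbidding then forfeits a profitable win.
$37985: inside the interval → strictly worse (loss $114).
$34564: inside the interval → strictly worse (loss $3535).
$36598: inside the interval → strictly worse (loss $1501).
$34757: inside the interval → strictly worse (loss $3342).
$35235: inside the interval → strictly worse (loss $2864).
$35808: inside the interval → strictly worse (loss $2291).
$35581: inside the interval → strictly worse (loss $2518).
$35670: inside the interval → strictly worse (loss $2429).
Count: 8.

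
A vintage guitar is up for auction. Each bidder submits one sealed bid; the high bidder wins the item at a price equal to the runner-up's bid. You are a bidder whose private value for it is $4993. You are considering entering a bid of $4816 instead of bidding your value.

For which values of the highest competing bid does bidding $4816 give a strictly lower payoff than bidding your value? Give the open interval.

($4816, $4993)

If the competing bid is below $4816, both bids win at the same price — no difference.
If it is above $4993, both bids lose — no difference.
If it lies strictly between $4816 and $4993, bidding your value wins at a price below your value (positive payoff) while bidding $4816 loses (payoff 0).
So the deviation strictly hurts on the open interval ($4816, $4993).
Because the price is fixed by the runner-up's bid, deviating from your value can only change a good outcome into a bad one — never the reverse.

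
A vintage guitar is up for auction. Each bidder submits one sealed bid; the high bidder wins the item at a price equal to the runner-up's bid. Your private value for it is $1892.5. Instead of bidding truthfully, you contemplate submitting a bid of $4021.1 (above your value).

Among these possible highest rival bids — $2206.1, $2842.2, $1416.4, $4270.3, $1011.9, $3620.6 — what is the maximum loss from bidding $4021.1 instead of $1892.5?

$2206.1: truthful gives $0, deviation gives −$313.6 → loss $313.6.
$2842.2: truthful gives $0, deviation gives −$949.7 → loss $949.7.
$1416.4: same outcome either way → loss $0.
$4270.3: same outcome either way → loss $0.
$1011.9: same outcome either way → loss $0.
$3620.6: truthful gives $0, deviation gives −$1728.1 → loss $1728.1.
Maximum loss: $1728.1.

$1728.1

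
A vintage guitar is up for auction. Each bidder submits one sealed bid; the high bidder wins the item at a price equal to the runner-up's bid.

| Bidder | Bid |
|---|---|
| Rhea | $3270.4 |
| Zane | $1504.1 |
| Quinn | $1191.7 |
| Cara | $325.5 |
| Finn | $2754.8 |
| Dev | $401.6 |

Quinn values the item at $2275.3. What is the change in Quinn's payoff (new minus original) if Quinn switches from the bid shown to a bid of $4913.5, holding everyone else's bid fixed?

−$995.1

The highest bid among the other bidders is $3270.4; Quinn's bid doesn't change that.
Original bid $1191.7: Quinn is not highest (top rival bid is $3270.4); payoff $0.
Alternative bid $4913.5: Quinn is highest, pays the top rival bid $3270.4; payoff $2275.3 − $3270.4 = −$995.1.
Change in payoff = −$995.1 − ($0) = −$995.1.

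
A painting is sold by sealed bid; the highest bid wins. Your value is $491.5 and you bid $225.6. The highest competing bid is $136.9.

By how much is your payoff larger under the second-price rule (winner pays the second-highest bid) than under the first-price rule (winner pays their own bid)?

You have the highest bid, so you win under either rule.
Second-price: pay $136.9 → payoff $354.6.
First-price: pay your own bid $225.6 → payoff $265.9.
Difference = $354.6 − ($265.9) = $88.7.

$88.7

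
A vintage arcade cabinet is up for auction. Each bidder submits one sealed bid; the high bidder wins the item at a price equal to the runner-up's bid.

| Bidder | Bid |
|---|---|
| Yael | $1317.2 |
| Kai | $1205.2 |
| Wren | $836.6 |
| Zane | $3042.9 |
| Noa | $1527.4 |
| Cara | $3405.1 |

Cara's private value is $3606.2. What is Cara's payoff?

Highest bid: Cara at $3405.1, so Cara wins.
Second-highest bid: Zane at $3042.9 — that is the price the winner pays.
Cara's payoff = value − price = $3606.2 − $3042.9 = $563.3.

$563.3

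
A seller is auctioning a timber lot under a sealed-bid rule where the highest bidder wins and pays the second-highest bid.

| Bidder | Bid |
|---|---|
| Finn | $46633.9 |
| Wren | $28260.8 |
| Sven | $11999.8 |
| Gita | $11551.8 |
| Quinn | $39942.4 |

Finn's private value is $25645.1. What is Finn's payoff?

Highest bid: Finn at $46633.9, so Finn wins.
Second-highest bid: Quinn at $39942.4 — that is the price the winner pays.
Finn's payoff = value − price = $25645.1 − $39942.4 = −$14297.3.

−$14297.3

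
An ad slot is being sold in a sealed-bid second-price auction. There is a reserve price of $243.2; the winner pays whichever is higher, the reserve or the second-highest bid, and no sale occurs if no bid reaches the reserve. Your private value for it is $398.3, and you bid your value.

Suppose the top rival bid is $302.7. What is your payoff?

$95.6

Your bid $398.3 is the highest and exceeds the reserve.
Price = max(second-highest bid, reserve) = max($302.7, $243.2) = $302.7.
Payoff = $398.3 − $302.7 = $95.6.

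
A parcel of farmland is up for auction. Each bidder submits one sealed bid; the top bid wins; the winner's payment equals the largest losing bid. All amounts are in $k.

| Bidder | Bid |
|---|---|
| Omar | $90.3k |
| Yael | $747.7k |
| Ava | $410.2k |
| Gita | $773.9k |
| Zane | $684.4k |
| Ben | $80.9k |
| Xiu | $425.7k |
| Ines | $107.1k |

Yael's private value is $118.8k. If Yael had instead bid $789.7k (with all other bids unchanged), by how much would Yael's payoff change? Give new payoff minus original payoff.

−$655.1k

The highest bid among the other bidders is $773.9k; Yael's bid doesn't change that.
Original bid $747.7k: Yael is not highest (top rival bid is $773.9k); payoff $0k.
Alternative bid $789.7k: Yael is highest, pays the top rival bid $773.9k; payoff $118.8k − $773.9k = −$655.1k.
Change in payoff = −$655.1k − ($0k) = −$655.1k.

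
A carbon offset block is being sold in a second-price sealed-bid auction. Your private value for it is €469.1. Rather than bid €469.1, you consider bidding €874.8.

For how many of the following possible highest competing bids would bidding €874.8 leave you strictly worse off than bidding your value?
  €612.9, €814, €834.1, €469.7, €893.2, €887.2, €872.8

The deviation hurts exactly when the highest competing bid lies strictly between €469.1 and €874.8 — overbidding then wins at a price above your value.
€612.9: inside the interval → strictly worse (loss €143.8).
€814: inside the interval → strictly worse (loss €344.9).
€834.1: inside the interval → strictly worse (loss €365).
€469.7: inside the interval → strictly worse (loss €0.6).
€893.2: above both → same outcome either way.
€887.2: above both → same outcome either way.
€872.8: inside the interval → strictly worse (loss €403.7).
Count: 5.

5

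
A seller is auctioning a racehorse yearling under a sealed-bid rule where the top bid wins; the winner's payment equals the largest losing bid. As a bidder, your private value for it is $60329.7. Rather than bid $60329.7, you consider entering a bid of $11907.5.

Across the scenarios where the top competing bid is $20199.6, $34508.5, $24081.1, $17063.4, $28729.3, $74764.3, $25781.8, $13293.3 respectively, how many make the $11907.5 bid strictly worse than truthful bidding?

The deviation hurts exactly when the highest competing bid lies strictly between $11907.5 and $60329.7 — underbidding then forfeits a profitable win.
$20199.6: inside the interval → strictly worse (loss $40130.1).
$34508.5: inside the interval → strictly worse (loss $25821.2).
$24081.1: inside the interval → strictly worse (loss $36248.6).
$17063.4: inside the interval → strictly worse (loss $43266.3).
$28729.3: inside the interval → strictly worse (loss $31600.4).
$74764.3: above both → same outcome either way.
$25781.8: inside the interval → strictly worse (loss $34547.9).
$13293.3: inside the interval → strictly worse (loss $47036.4).
Count: 7.

7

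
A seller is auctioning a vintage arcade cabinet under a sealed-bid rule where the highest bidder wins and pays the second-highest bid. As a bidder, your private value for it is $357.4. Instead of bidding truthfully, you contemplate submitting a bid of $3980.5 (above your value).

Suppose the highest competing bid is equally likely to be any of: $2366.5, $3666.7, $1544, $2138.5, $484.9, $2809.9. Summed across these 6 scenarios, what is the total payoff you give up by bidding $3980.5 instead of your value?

The deviation costs you only when the competing bid falls strictly between $357.4 and $3980.5; elsewhere both bids give the same outcome.
$2366.5: truthful payoff $0, deviation payoff −$2009.1 → loss $2009.1.
$3666.7: truthful payoff $0, deviation payoff −$3309.3 → loss $3309.3.
$1544: truthful payoff $0, deviation payoff −$1186.6 → loss $1186.6.
$2138.5: truthful payoff $0, deviation payoff −$1781.1 → loss $1781.1.
$484.9: truthful payoff $0, deviation payoff −$127.5 → loss $127.5.
$2809.9: truthful payoff $0, deviation payoff −$2452.5 → loss $2452.5.
Total loss = $2009.1 + $3309.3 + $1186.6 + $1781.1 + $127.5 + $2452.5 = $10866.1.

$10866.1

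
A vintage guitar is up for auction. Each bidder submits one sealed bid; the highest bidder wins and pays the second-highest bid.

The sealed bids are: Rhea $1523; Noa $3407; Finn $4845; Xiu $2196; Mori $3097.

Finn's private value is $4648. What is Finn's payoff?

$1241

Highest bid: Finn at $4845, so Finn wins.
Second-highest bid: Noa at $3407 — that is the price the winner pays.
Finn's payoff = value − price = $4648 − $3407 = $1241.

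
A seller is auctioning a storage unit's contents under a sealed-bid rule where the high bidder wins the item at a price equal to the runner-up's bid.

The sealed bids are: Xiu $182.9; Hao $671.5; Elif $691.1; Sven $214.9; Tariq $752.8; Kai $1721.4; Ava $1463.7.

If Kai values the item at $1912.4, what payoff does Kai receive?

Highest bid: Kai at $1721.4, so Kai wins.
Second-highest bid: Ava at $1463.7 — that is the price the winner pays.
Kai's payoff = value − price = $1912.4 − $1463.7 = $448.7.

$448.7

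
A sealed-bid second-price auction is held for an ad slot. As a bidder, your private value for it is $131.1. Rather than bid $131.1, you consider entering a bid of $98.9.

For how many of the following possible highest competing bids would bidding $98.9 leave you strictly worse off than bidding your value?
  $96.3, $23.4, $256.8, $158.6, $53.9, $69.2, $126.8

1

The deviation hurts exactly when the highest competing bid lies strictly between $98.9 and $131.1 — underbidding then forfeits a profitable win.
$96.3: below both → same outcome either way.
$23.4: below both → same outcome either way.
$256.8: above both → same outcome either way.
$158.6: above both → same outcome either way.
$53.9: below both → same outcome either way.
$69.2: below both → same outcome either way.
$126.8: inside the interval → strictly worse (loss $4.3).
Count: 1.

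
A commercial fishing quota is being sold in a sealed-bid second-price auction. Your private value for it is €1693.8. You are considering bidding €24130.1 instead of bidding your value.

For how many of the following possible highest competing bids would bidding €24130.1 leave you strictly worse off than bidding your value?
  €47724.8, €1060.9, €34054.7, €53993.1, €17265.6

The deviation hurts exactly when the highest competing bid lies strictly between €1693.8 and €24130.1 — overbidding then wins at a price above your value.
€47724.8: above both → same outcome either way.
€1060.9: below both → same outcome either way.
€34054.7: above both → same outcome either way.
€53993.1: above both → same outcome either way.
€17265.6: inside the interval → strictly worse (loss €15571.8).
Count: 1.

1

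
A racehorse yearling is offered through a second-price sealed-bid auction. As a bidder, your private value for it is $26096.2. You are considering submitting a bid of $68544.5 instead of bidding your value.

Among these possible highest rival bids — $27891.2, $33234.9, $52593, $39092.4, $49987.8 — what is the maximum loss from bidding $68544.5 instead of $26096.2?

$26496.8

$27891.2: truthful gives $0, deviation gives −$1795 → loss $1795.
$33234.9: truthful gives $0, deviation gives −$7138.7 → loss $7138.7.
$52593: truthful gives $0, deviation gives −$26496.8 → loss $26496.8.
$39092.4: truthful gives $0, deviation gives −$12996.2 → loss $12996.2.
$49987.8: truthful gives $0, deviation gives −$23891.6 → loss $23891.6.
Maximum loss: $26496.8.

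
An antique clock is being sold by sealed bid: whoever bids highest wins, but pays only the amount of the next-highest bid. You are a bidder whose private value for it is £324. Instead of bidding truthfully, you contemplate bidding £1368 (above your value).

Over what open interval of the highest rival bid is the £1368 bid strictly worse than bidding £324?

(£324, £1368)

If the competing bid is below £324, both bids win at the same price — no difference.
If it is above £1368, both bids lose — no difference.
If it lies strictly between £324 and £1368, bidding your value loses (payoff 0) while bidding £1368 wins at a price above your value (payoff negative).
So the deviation strictly hurts on the open interval (£324, £1368).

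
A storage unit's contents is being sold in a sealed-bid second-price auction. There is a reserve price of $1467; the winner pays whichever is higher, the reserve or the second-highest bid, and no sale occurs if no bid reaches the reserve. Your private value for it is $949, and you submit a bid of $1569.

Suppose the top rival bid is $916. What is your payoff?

Your bid $1569 is the highest and exceeds the reserve.
Price = max(second-highest bid, reserve) = max($916, $1467) = $1467.
Payoff = $949 − $1467 = −$518.

−$518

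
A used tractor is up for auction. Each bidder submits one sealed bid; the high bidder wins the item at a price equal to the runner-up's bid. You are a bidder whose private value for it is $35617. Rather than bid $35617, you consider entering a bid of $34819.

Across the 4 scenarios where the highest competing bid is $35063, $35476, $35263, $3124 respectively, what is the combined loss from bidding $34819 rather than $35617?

The deviation costs you only when the competing bid falls strictly between $34819 and $35617; elsewhere both bids give the same outcome.
$35063: truthful payoff $554, deviation payoff $0 → loss $554.
$35476: truthful payoff $141, deviation payoff $0 → loss $141.
$35263: truthful payoff $354, deviation payoff $0 → loss $354.
$3124: outcomes coincide → loss $0.
Total loss = $554 + $141 + $354 = $1049.
Truthful bidding weakly dominates here: raising your bid can only win items priced above your value, and lowering it can only forfeit items priced below.

$1049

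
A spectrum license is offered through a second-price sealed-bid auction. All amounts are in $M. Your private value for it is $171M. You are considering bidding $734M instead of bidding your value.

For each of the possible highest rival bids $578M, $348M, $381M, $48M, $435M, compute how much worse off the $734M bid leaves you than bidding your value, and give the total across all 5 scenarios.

$1058M

The deviation costs you only when the competing bid falls strictly between $171M and $734M; elsewhere both bids give the same outcome.
$578M: truthful payoff $0M, deviation payoff −$407M → loss $407M.
$348M: truthful payoff $0M, deviation payoff −$177M → loss $177M.
$381M: truthful payoff $0M, deviation payoff −$210M → loss $210M.
$48M: outcomes coincide → loss $0M.
$435M: truthful payoff $0M, deviation payoff −$264M → loss $264M.
Total loss = $407M + $177M + $210M + $264M = $1058M.
In a second-price auction your bid sets only whether you win, not what you pay, so bidding your true value is weakly dominant.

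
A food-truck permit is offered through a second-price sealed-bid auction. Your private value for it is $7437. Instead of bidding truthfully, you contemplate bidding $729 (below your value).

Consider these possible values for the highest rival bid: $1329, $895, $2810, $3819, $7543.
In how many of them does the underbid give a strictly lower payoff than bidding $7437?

4

The deviation hurts exactly when the highest competing bid lies strictly between $729 and $7437 — underbidding then forfeits a profitable win.
$1329: inside the interval → strictly worse (loss $6108).
$895: inside the interval → strictly worse (loss $6542).
$2810: inside the interval → strictly worse (loss $4627).
$3819: inside the interval → strictly worse (loss $3618).
$7543: above both → same outcome either way.
Count: 4.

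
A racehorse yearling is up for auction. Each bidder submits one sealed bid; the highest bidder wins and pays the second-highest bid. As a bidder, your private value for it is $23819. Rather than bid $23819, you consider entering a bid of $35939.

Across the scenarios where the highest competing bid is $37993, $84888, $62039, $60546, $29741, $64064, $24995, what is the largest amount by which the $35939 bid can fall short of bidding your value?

$5922

$37993: same outcome either way → loss $0.
$84888: same outcome either way → loss $0.
$62039: same outcome either way → loss $0.
$60546: same outcome either way → loss $0.
$29741: truthful gives $0, deviation gives −$5922 → loss $5922.
$64064: same outcome either way → loss $0.
$24995: truthful gives $0, deviation gives −$1176 → loss $1176.
Maximum loss: $5922.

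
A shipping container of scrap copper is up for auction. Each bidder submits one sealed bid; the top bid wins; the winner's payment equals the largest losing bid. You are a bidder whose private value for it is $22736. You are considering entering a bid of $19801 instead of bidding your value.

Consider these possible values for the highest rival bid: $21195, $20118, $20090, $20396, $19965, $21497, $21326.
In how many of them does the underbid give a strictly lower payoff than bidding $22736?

The deviation hurts exactly when the highest competing bid lies strictly between $19801 and $22736 — underbidding then forfeits a profitable win.
$21195: inside the interval → strictly worse (loss $1541).
$20118: inside the interval → strictly worse (loss $2618).
$20090: inside the interval → strictly worse (loss $2646).
$20396: inside the interval → strictly worse (loss $2340).
$19965: inside the interval → strictly worse (loss $2771).
$21497: inside the interval → strictly worse (loss $1239).
$21326: inside the interval → strictly worse (loss $1410).
Count: 7.

7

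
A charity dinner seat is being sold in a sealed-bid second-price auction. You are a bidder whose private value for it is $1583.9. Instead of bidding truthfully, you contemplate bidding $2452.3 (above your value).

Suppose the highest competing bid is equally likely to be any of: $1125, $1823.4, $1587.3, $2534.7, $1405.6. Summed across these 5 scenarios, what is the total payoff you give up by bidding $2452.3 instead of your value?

$242.9

The deviation costs you only when the competing bid falls strictly between $1583.9 and $2452.3; elsewhere both bids give the same outcome.
$1125: outcomes coincide → loss $0.
$1823.4: truthful payoff $0, deviation payoff −$239.5 → loss $239.5.
$1587.3: truthful payoff $0, deviation payoff −$3.4 → loss $3.4.
$2534.7: outcomes coincide → loss $0.
$1405.6: outcomes coincide → loss $0.
Total loss = $239.5 + $3.4 = $242.9.
Because the price is fixed by the runner-up's bid, deviating from your value can only change a good outcome into a bad one — never the reverse.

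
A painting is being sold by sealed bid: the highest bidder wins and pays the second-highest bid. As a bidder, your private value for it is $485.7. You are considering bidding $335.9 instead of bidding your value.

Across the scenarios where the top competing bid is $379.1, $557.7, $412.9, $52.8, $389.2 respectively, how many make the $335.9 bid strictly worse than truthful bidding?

The deviation hurts exactly when the highest competing bid lies strictly between $335.9 and $485.7 — underbidding then forfeits a profitable win.
$379.1: inside the interval → strictly worse (loss $106.6).
$557.7: above both → same outcome either way.
$412.9: inside the interval → strictly worse (loss $72.8).
$52.8: below both → same outcome either way.
$389.2: inside the interval → strictly worse (loss $96.5).
Count: 3.

3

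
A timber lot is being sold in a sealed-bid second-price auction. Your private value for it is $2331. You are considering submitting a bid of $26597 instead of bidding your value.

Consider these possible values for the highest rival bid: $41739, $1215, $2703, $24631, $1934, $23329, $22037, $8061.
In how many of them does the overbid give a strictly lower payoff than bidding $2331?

The deviation hurts exactly when the highest competing bid lies strictly between $2331 and $26597 — overbidding then wins at a price above your value.
$41739: above both → same outcome either way.
$1215: below both → same outcome either way.
$2703: inside the interval → strictly worse (loss $372).
$24631: inside the interval → strictly worse (loss $22300).
$1934: below both → same outcome either way.
$23329: inside the interval → strictly worse (loss $20998).
$22037: inside the interval → strictly worse (loss $19706).
$8061: inside the interval → strictly worse (loss $5730).
Count: 5.

5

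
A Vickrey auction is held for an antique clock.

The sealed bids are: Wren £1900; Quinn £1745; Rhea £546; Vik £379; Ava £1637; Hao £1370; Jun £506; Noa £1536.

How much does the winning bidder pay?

£1745

Highest bid: Wren at £1900, so Wren wins.
Second-highest bid: Quinn at £1745 — that is the price the winner pays.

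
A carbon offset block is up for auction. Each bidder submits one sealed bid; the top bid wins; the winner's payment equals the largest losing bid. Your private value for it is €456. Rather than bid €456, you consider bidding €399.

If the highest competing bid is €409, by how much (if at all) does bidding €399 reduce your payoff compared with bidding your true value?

Bidding your value €456: you win (since €456 > €409) and pay €409. Payoff €47.
Bidding €399: you lose. Payoff €0.
The competing bid €409 lies between your shaded bid and your value, so underbidding forfeits an item you could have won at a profitable price.
Loss from deviating = €47 − (€0) = €47.
Truthful bidding weakly dominates here: raising your bid can only win items priced above your value, and lowering it can only forfeit items priced below.

€47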